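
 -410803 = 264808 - 675611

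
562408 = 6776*83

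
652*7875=5134500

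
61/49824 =61/49824= 0.00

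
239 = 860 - 621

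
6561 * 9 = 59049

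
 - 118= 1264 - 1382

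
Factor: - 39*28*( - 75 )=2^2*3^2*5^2*7^1*13^1= 81900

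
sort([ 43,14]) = [ 14,43]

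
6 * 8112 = 48672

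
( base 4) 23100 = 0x2D0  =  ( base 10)720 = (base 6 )3200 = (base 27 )QI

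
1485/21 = 70 + 5/7 = 70.71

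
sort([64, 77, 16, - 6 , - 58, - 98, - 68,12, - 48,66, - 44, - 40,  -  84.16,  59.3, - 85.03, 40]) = [ - 98, -85.03, - 84.16,  -  68, - 58, - 48, - 44, - 40, - 6, 12, 16,40 , 59.3,64, 66,77] 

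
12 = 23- 11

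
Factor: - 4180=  -2^2*5^1*11^1*19^1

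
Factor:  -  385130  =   - 2^1 * 5^1*19^1*2027^1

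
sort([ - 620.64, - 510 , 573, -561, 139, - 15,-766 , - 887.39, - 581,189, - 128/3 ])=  [ - 887.39, - 766,-620.64, - 581, - 561, - 510, - 128/3, - 15,139, 189, 573 ] 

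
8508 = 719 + 7789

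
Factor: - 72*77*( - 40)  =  2^6*3^2*5^1*7^1*11^1 = 221760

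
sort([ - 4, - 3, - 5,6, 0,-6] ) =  [  -  6,-5,-4, - 3, 0,6 ]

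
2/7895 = 2/7895 =0.00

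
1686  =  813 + 873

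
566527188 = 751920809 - 185393621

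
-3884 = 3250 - 7134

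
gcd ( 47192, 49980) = 68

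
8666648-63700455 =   -  55033807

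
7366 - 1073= 6293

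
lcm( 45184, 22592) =45184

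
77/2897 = 77/2897  =  0.03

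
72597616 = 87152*833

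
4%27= 4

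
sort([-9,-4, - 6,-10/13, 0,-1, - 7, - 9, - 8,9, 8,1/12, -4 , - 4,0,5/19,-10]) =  [ - 10, - 9, -9,-8, - 7, - 6,-4 , - 4,  -  4,- 1, - 10/13,0, 0,1/12,5/19, 8, 9 ]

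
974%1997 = 974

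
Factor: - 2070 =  - 2^1 *3^2*5^1*23^1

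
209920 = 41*5120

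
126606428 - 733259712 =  - 606653284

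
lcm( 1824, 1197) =38304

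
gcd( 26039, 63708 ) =1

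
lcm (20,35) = 140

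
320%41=33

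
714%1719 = 714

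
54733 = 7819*7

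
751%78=49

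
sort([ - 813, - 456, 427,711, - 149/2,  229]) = [ - 813, - 456, - 149/2,229 , 427, 711]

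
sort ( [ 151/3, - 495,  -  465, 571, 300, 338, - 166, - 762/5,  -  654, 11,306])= [-654, - 495,-465,-166, - 762/5, 11, 151/3, 300,306 , 338, 571]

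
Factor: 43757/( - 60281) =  -7^2 * 13^( - 1) * 19^1  *47^1 * 4637^(-1)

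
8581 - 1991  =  6590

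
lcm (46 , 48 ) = 1104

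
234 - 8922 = -8688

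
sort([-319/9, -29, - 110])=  [ - 110, - 319/9, - 29 ]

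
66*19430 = 1282380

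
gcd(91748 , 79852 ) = 4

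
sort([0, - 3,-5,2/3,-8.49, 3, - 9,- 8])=[ - 9, - 8.49, - 8, - 5, - 3, 0,2/3,3]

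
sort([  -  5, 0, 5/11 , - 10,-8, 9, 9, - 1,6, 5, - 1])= [- 10, - 8 , - 5, - 1 , - 1,0,5/11, 5, 6, 9, 9]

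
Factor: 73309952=2^8*286367^1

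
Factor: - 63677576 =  - 2^3*643^1*12379^1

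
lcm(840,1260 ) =2520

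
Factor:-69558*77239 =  - 2^1 * 3^1*11593^1*77239^1 = -  5372590362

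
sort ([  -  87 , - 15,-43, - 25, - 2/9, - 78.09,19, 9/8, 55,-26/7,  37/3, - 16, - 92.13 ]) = [ - 92.13, - 87, - 78.09, - 43,-25, - 16, - 15, - 26/7, - 2/9, 9/8,37/3,19, 55] 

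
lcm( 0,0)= 0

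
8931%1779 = 36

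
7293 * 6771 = 49380903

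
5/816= 5/816  =  0.01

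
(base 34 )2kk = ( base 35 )2g2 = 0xbc4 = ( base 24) 55c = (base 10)3012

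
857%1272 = 857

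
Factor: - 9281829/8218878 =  - 2^( - 1)*1369813^( - 1 )*3093943^1= - 3093943/2739626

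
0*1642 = 0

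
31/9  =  31/9= 3.44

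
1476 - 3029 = - 1553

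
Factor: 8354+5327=13681= 13681^1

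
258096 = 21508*12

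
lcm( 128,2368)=4736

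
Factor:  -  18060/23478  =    -  10/13 = - 2^1*5^1*13^(- 1)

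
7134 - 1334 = 5800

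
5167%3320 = 1847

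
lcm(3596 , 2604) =75516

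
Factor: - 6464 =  - 2^6*101^1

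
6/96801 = 2/32267=0.00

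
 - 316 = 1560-1876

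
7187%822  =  611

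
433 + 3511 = 3944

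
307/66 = 4 + 43/66 = 4.65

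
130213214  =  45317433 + 84895781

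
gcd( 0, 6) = 6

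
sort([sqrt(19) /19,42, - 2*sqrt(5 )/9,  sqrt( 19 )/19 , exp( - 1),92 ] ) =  [ - 2*sqrt( 5 )/9,sqrt(19 ) /19, sqrt(19)/19,exp( - 1 ),42,  92]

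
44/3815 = 44/3815  =  0.01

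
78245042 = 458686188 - 380441146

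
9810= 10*981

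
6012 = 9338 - 3326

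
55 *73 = 4015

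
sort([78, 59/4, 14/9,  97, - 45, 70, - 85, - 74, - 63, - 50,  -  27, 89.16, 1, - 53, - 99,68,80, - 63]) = [-99, - 85, - 74, -63, - 63,-53, - 50, - 45, - 27, 1,  14/9, 59/4, 68, 70,78, 80, 89.16,97] 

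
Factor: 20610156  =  2^2*3^1*7^1*109^1*2251^1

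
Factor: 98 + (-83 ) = 15 = 3^1*5^1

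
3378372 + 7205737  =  10584109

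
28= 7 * 4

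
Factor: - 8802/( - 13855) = 2^1*3^3*5^( - 1 )*17^( - 1) = 54/85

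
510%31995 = 510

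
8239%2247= 1498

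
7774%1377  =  889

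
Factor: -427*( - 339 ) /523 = 3^1*7^1*61^1*113^1*523^( - 1) = 144753/523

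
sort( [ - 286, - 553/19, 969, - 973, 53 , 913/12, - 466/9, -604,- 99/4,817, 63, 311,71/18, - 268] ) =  [ - 973,  -  604, - 286,  -  268,- 466/9, - 553/19, - 99/4, 71/18,53,63, 913/12,311,817,969]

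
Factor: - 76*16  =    -  2^6*19^1= - 1216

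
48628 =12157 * 4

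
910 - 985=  -75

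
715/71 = 715/71 = 10.07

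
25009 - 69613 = -44604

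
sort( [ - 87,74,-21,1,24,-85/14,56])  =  [ - 87, - 21, - 85/14,1,24,56, 74]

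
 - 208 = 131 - 339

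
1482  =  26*57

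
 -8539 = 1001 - 9540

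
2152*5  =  10760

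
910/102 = 8+47/51 = 8.92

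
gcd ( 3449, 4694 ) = 1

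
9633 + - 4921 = 4712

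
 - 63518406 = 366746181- 430264587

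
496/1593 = 496/1593 = 0.31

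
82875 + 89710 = 172585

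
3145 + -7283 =  -  4138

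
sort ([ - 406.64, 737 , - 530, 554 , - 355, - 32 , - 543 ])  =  [ - 543, - 530, - 406.64, - 355, - 32, 554, 737]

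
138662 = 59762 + 78900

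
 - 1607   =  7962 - 9569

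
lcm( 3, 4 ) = 12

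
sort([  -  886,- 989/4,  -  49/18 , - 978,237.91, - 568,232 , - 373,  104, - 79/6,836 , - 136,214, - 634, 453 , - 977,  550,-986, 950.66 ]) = [ - 986, - 978 , - 977  ,  -  886, - 634,  -  568 , - 373, - 989/4 ,-136,-79/6, - 49/18,  104,214, 232,  237.91, 453, 550,836,950.66 ] 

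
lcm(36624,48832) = 146496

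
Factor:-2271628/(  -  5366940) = 3^ (-1)*5^( - 1)*29^1*19583^1*89449^(-1) = 567907/1341735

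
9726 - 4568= 5158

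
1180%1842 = 1180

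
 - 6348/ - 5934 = 46/43 = 1.07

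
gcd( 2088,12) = 12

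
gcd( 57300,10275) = 75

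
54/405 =2/15 = 0.13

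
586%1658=586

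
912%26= 2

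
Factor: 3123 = 3^2*347^1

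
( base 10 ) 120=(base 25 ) 4K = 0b1111000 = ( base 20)60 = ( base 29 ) 44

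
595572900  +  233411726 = 828984626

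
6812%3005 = 802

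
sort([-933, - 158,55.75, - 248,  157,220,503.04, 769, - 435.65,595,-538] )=[ - 933, - 538,  -  435.65,-248, - 158,55.75, 157, 220,  503.04, 595, 769]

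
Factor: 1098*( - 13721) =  - 2^1*3^2*61^1*13721^1 = - 15065658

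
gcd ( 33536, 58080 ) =32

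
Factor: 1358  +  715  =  2073 = 3^1*691^1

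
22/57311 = 22/57311= 0.00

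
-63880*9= -574920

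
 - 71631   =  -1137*63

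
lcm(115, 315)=7245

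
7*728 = 5096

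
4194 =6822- 2628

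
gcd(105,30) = 15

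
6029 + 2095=8124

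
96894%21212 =12046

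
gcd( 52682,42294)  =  742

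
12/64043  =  12/64043=0.00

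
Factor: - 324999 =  - 3^3*12037^1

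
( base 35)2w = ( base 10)102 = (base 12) 86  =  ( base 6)250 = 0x66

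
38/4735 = 38/4735 = 0.01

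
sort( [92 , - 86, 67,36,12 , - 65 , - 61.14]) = [-86, - 65, - 61.14,12,36, 67,92]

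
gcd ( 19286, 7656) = 2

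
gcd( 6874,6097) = 7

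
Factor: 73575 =3^3 * 5^2 * 109^1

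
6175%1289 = 1019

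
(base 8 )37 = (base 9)34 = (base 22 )19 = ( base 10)31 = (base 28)13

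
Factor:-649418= - 2^1* 7^1*11^1*4217^1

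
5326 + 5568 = 10894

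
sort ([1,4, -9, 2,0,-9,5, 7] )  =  [  -  9, - 9, 0, 1 , 2, 4,5, 7]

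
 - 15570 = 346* ( -45)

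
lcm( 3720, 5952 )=29760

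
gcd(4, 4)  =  4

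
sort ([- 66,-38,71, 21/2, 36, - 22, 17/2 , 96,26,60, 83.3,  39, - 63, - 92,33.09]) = [ - 92,  -  66, - 63, - 38, - 22, 17/2,21/2,26, 33.09,36, 39,  60,71,83.3,96]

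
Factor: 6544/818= 8 = 2^3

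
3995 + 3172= 7167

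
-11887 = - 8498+-3389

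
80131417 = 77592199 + 2539218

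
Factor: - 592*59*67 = - 2340176 = -2^4*37^1  *59^1*67^1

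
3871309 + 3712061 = 7583370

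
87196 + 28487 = 115683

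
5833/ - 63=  - 93 + 26/63 = - 92.59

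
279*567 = 158193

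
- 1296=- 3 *432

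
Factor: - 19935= - 3^2 * 5^1*443^1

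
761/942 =761/942 = 0.81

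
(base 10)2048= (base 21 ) 4db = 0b100000000000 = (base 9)2725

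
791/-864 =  - 791/864 = -0.92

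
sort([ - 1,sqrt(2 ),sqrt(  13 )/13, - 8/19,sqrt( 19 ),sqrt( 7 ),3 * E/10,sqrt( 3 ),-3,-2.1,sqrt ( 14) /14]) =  [ - 3, - 2.1 ,-1, - 8/19, sqrt( 14)/14, sqrt( 13)/13, 3*E/10, sqrt(2 ), sqrt( 3), sqrt( 7), sqrt( 19 ) ] 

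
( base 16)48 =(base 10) 72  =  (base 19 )3f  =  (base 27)2I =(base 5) 242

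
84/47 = 1 + 37/47 =1.79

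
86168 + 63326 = 149494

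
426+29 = 455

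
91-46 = 45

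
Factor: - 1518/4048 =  - 2^( - 3)*3^1 = - 3/8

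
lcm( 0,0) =0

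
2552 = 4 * 638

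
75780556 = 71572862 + 4207694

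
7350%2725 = 1900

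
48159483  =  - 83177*(-579) 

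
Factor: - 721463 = -17^1*31^1*37^2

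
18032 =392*46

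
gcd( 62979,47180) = 7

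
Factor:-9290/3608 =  - 2^( - 2) * 5^1*11^( - 1)*41^ ( - 1 )*929^1 = -4645/1804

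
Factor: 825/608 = 2^ ( - 5)*3^1*5^2*11^1*19^( - 1 ) 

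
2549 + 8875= 11424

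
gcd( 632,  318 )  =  2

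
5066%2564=2502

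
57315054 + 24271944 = 81586998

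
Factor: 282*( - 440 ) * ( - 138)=2^5*3^2*5^1*11^1*23^1*47^1= 17123040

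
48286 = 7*6898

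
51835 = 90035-38200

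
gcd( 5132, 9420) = 4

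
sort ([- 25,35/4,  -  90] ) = [ - 90, - 25,  35/4 ]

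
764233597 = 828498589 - 64264992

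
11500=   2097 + 9403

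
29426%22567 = 6859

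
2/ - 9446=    - 1/4723  =  - 0.00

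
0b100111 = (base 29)1A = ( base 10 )39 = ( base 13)30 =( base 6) 103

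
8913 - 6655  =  2258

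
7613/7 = 7613/7=1087.57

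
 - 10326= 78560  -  88886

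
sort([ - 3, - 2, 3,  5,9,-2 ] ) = [ - 3,  -  2,- 2, 3,5, 9] 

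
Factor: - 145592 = - 2^3*18199^1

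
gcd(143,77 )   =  11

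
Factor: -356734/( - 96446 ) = 83^ (- 1 )*307^1=307/83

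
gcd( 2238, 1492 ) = 746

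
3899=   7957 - 4058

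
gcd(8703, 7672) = 1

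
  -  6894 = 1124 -8018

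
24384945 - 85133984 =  - 60749039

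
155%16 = 11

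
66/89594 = 33/44797 = 0.00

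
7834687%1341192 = 1128727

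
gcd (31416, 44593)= 1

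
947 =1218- 271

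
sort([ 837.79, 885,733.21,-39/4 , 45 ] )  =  [ - 39/4,45,  733.21, 837.79, 885] 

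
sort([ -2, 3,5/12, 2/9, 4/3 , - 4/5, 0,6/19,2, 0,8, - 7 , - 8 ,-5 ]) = [ -8 ,  -  7, - 5 , - 2,  -  4/5 , 0, 0 , 2/9 , 6/19,  5/12,  4/3 , 2,3,8 ] 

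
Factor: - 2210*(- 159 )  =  2^1 * 3^1*5^1*13^1*17^1*53^1 = 351390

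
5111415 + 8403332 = 13514747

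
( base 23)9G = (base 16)DF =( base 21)ad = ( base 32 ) 6v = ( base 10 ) 223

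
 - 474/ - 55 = 8+34/55  =  8.62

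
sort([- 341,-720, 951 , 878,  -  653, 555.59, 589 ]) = [-720, - 653, - 341,555.59,589, 878,951] 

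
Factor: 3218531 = 53^1*60727^1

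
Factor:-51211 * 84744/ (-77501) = 2^3*3^2*11^1*19^(-1 )* 83^1 * 107^1*617^1*4079^(-1 ) = 4339824984/77501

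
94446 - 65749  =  28697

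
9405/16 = 587 + 13/16 = 587.81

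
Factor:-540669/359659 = - 3^1 * 229^1* 457^( - 1) = - 687/457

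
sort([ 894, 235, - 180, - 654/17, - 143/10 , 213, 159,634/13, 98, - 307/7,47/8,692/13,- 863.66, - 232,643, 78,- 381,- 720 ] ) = [ - 863.66,-720, - 381,  -  232 , - 180, - 307/7, - 654/17, - 143/10, 47/8,634/13, 692/13, 78, 98,  159  ,  213, 235,643, 894 ]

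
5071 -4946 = 125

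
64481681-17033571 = 47448110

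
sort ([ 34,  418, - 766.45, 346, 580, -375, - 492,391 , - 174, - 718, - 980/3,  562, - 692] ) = [ - 766.45, - 718, - 692,-492,-375, - 980/3, - 174, 34,346 , 391, 418,562 , 580] 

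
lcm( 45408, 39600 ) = 3405600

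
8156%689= 577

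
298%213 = 85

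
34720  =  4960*7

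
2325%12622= 2325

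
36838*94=3462772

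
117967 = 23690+94277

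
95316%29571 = 6603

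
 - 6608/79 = - 84 + 28/79 = -83.65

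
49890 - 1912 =47978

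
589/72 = 8+13/72  =  8.18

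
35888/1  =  35888 = 35888.00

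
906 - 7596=- 6690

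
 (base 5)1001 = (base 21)60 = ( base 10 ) 126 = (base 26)4m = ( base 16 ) 7E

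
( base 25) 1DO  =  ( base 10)974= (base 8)1716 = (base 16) 3CE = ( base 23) 1j8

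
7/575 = 7/575= 0.01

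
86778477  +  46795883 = 133574360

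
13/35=13/35 = 0.37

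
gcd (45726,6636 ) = 6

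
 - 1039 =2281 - 3320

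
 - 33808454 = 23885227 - 57693681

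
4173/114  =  1391/38= 36.61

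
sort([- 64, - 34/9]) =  [ - 64 , - 34/9] 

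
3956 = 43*92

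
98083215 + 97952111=196035326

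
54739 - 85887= -31148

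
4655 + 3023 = 7678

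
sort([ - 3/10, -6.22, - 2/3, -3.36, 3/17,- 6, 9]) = [ - 6.22, - 6, - 3.36, - 2/3, - 3/10,3/17,9]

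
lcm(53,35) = 1855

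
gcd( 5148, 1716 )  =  1716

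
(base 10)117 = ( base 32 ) 3L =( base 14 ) 85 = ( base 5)432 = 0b1110101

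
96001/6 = 96001/6 = 16000.17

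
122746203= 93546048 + 29200155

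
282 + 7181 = 7463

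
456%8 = 0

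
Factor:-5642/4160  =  - 217/160 = - 2^( - 5 )*5^( - 1)* 7^1 * 31^1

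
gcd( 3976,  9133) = 1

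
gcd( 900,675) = 225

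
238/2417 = 238/2417 =0.10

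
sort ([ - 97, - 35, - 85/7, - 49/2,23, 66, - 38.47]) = [  -  97, - 38.47  , - 35,  -  49/2, - 85/7 , 23, 66] 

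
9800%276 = 140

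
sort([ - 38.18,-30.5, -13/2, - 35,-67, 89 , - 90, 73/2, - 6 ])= [ - 90, - 67, - 38.18, - 35, - 30.5 , - 13/2 , - 6, 73/2,  89]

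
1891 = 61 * 31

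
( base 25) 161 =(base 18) 272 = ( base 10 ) 776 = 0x308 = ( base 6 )3332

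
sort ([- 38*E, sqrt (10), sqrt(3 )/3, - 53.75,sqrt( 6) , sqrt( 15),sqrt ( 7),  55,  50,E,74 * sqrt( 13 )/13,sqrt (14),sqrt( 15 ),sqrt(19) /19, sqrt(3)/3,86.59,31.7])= [ - 38*E, - 53.75, sqrt(19)/19,  sqrt (3 ) /3,sqrt(3)/3,sqrt(6 ), sqrt( 7), E,sqrt(10 ),sqrt (14), sqrt (15),sqrt( 15),74*sqrt(13 )/13,31.7,50, 55,86.59] 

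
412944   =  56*7374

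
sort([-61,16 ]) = [ - 61 , 16 ]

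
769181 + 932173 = 1701354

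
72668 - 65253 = 7415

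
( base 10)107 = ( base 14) 79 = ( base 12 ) 8b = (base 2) 1101011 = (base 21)52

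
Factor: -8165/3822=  - 2^( - 1)*3^ (-1) * 5^1*7^ ( - 2)*13^ ( - 1 )*23^1*71^1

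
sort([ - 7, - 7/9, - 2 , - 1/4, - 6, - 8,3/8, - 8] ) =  [ - 8, - 8, - 7 , - 6, - 2, - 7/9,  -  1/4,3/8]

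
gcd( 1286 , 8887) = 1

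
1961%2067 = 1961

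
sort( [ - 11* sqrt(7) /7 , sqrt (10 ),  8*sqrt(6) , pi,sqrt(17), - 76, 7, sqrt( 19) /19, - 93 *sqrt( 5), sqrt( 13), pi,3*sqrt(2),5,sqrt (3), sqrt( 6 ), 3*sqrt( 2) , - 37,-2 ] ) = [  -  93*sqrt( 5) , - 76,-37,-11 * sqrt( 7) /7, - 2,sqrt( 19)/19 , sqrt( 3),  sqrt(6) , pi,pi, sqrt( 10), sqrt(13), sqrt( 17), 3*sqrt ( 2 ), 3*sqrt( 2),5 , 7,8*sqrt( 6) ]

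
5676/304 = 18 +51/76= 18.67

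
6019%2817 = 385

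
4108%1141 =685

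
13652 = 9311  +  4341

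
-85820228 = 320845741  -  406665969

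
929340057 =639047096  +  290292961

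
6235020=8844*705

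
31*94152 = 2918712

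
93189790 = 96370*967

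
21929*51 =1118379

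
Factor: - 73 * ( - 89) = 73^1*89^1=6497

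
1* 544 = 544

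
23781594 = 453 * 52498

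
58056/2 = 29028 =29028.00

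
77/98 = 11/14 = 0.79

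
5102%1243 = 130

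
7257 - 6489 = 768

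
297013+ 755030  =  1052043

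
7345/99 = 7345/99= 74.19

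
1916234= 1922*997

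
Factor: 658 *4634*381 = 2^2*3^1*7^2*47^1 * 127^1* 331^1 = 1161734532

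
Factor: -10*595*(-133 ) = 2^1*5^2 *7^2 * 17^1 * 19^1 =791350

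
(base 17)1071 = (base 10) 5033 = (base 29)5sg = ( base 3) 20220102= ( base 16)13a9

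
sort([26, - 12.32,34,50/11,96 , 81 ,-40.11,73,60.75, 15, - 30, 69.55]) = [ - 40.11, - 30, - 12.32,50/11,15,  26,34,60.75,69.55, 73, 81,96 ] 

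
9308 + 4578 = 13886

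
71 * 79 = 5609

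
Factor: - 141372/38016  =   - 2^ ( - 5)*7^1*17^1 = - 119/32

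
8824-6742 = 2082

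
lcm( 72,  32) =288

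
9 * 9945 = 89505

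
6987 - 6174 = 813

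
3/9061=3/9061 = 0.00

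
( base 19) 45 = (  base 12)69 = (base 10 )81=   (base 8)121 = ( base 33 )2f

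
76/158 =38/79=0.48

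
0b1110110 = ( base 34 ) 3G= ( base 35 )3D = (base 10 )118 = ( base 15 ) 7D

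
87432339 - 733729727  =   - 646297388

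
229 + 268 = 497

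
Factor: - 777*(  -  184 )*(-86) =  - 12295248 = -2^4*3^1* 7^1*23^1*37^1*43^1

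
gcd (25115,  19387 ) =1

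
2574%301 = 166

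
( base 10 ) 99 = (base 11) 90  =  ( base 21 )4F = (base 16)63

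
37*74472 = 2755464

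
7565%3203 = 1159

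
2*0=0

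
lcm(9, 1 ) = 9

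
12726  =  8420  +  4306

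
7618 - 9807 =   -  2189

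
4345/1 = 4345 = 4345.00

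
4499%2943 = 1556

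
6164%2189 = 1786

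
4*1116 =4464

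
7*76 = 532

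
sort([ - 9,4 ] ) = [ - 9, 4 ]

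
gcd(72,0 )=72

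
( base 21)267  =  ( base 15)47a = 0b1111110111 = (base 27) 1AG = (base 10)1015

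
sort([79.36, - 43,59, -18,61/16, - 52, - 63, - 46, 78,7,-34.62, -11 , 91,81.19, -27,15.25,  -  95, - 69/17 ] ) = [ - 95, -63,-52,-46,-43,-34.62, - 27,-18, -11 , - 69/17, 61/16, 7,15.25, 59, 78,79.36,81.19,91 ] 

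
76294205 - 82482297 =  - 6188092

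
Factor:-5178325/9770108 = -2^(-2 )*5^2*103^1*2011^1*2442527^ ( - 1) 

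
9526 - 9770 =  - 244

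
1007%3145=1007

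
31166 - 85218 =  - 54052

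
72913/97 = 72913/97 = 751.68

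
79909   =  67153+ 12756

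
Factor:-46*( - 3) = 2^1*3^1*23^1 = 138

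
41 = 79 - 38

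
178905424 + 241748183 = 420653607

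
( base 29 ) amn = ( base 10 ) 9071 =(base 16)236F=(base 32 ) 8rf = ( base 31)9DJ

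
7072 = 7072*1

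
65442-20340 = 45102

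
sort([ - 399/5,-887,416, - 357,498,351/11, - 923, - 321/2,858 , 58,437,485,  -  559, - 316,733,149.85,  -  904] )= [  -  923, - 904,  -  887, -559, - 357,  -  316, - 321/2 , -399/5,  351/11,58, 149.85, 416,437,485 , 498,  733,858 ]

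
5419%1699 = 322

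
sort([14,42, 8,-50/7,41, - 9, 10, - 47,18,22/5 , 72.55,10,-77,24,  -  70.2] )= [ - 77, - 70.2, - 47, - 9, - 50/7, 22/5, 8, 10, 10,14,18, 24,41,  42,72.55] 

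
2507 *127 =318389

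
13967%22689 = 13967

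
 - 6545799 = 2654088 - 9199887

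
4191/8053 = 4191/8053=0.52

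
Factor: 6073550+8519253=14592803 = 14592803^1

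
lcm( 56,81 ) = 4536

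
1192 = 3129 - 1937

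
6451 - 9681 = - 3230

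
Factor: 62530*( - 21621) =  - 2^1*3^1*5^1*13^2*37^1*7207^1  =  -1351961130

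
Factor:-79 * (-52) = 4108 =2^2*13^1*79^1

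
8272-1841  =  6431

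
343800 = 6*57300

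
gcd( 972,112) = 4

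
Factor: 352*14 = 2^6 * 7^1  *11^1 = 4928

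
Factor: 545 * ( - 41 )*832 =- 2^6*5^1*13^1*41^1*109^1  =  - 18591040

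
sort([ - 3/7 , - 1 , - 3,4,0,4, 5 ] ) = [ - 3, - 1, - 3/7,0, 4, 4,5] 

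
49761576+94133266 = 143894842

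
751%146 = 21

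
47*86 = 4042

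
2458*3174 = 7801692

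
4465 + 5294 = 9759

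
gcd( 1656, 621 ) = 207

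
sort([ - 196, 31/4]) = [ - 196,  31/4 ]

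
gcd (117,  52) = 13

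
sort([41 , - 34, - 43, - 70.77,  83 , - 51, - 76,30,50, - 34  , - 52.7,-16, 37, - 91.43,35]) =[ - 91.43, - 76, - 70.77, - 52.7, - 51, - 43, - 34, - 34, - 16, 30,35, 37,41,50,83]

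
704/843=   704/843 =0.84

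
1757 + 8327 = 10084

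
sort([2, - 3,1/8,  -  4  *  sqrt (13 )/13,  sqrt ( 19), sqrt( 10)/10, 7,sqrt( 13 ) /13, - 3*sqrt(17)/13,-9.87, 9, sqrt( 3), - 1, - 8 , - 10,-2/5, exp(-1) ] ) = [ - 10,-9.87 , - 8,-3, - 4 *sqrt( 13 ) /13 ,-1, - 3 * sqrt( 17)/13, - 2/5,  1/8, sqrt ( 13)/13, sqrt( 10)/10, exp ( - 1),  sqrt(3),2,sqrt(19),7, 9 ] 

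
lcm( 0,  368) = 0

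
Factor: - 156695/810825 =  - 3^( - 1) * 5^ ( - 1) * 7^1*11^2* 19^( - 1)*37^1*569^( - 1 ) = - 31339/162165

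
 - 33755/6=-33755/6 = - 5625.83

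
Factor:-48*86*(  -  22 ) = 2^6 * 3^1*11^1 * 43^1 = 90816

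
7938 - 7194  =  744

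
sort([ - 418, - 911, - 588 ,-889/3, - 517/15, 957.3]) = [ - 911, - 588, - 418, - 889/3, - 517/15 , 957.3] 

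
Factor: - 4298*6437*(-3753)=2^1*3^3 * 7^1*41^1 *139^1*157^1*307^1 = 103831346178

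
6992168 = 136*51413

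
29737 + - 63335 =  - 33598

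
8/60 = 2/15=0.13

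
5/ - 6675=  - 1/1335= - 0.00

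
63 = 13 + 50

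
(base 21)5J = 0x7c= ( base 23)59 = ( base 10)124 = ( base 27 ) 4G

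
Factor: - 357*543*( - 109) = 3^2*7^1*17^1*109^1*181^1 = 21129759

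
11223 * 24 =269352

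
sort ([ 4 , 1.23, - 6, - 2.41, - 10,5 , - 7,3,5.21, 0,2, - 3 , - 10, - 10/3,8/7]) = [ - 10, - 10,-7, - 6 , - 10/3, - 3,- 2.41,0,8/7,1.23, 2, 3,4,5  ,  5.21 ] 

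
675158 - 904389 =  - 229231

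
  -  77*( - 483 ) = 37191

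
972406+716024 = 1688430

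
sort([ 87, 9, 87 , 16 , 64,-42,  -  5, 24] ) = [ - 42, - 5,  9, 16, 24, 64, 87,87]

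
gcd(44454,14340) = 1434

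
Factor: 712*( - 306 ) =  - 217872 =- 2^4*3^2*17^1*89^1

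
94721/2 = 94721/2 = 47360.50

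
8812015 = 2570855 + 6241160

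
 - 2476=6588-9064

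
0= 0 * 187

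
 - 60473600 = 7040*( - 8590) 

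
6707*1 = 6707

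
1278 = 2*639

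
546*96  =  52416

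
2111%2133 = 2111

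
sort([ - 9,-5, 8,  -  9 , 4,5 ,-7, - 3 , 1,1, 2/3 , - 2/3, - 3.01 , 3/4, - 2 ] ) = [-9,-9, - 7 , - 5, - 3.01, - 3,- 2 , - 2/3,2/3,3/4,1,1 , 4,5, 8]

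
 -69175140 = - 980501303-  - 911326163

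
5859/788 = 7  +  343/788=7.44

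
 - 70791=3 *( - 23597 ) 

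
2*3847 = 7694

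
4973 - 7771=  - 2798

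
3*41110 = 123330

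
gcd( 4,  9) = 1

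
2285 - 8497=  -6212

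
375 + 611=986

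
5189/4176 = 1 + 1013/4176=1.24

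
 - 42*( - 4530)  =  190260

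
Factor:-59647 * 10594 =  - 631900318 = - 2^1 * 7^1*5297^1*8521^1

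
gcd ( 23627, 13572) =1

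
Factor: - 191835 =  - 3^3 * 5^1*7^2*29^1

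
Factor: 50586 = 2^1 * 3^1 * 8431^1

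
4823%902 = 313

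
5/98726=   5/98726 = 0.00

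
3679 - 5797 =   -  2118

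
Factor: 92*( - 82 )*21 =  - 158424 = -2^3*3^1*7^1*23^1*41^1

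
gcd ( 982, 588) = 2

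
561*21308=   11953788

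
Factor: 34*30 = 2^2*3^1 * 5^1*17^1 = 1020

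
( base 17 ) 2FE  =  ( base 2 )1101001111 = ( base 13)502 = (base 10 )847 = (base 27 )14A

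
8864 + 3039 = 11903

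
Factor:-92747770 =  - 2^1*5^1 * 307^1 * 30211^1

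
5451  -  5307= 144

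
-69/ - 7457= 69/7457 = 0.01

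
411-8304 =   -  7893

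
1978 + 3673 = 5651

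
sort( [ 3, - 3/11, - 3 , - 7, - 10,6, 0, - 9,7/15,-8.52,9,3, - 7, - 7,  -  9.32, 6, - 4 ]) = [ -10, - 9.32, - 9, - 8.52, - 7, - 7 , - 7,-4, - 3,  -  3/11, 0, 7/15, 3, 3, 6, 6,9]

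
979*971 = 950609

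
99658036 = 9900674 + 89757362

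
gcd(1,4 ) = 1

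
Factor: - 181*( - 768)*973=2^8*3^1*7^1*139^1*181^1  =  135254784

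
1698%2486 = 1698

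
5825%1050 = 575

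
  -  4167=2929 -7096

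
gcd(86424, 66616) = 8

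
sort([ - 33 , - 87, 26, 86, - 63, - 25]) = [ - 87, - 63, - 33, - 25, 26, 86]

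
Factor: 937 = 937^1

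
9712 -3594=6118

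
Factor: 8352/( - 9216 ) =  - 2^ ( - 5)*29^1 = - 29/32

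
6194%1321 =910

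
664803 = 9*73867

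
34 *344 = 11696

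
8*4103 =32824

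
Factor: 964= 2^2 * 241^1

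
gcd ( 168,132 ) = 12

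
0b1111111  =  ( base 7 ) 241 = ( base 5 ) 1002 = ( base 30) 47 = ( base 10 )127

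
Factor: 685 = 5^1*137^1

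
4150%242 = 36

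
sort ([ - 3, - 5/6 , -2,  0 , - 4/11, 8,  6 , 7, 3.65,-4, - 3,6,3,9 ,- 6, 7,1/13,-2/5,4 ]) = [ - 6, - 4, - 3, - 3 , - 2, - 5/6,  -  2/5, - 4/11, 0,1/13,3, 3.65,4 , 6,6,7 , 7,8, 9]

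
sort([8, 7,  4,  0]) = [ 0, 4 , 7 , 8 ] 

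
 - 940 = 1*(-940) 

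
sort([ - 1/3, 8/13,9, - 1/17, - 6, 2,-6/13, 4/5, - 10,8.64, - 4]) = [-10, - 6,  -  4, - 6/13,-1/3, - 1/17, 8/13, 4/5, 2, 8.64, 9]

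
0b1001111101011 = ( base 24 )8KB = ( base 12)2b4b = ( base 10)5099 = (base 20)CEJ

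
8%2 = 0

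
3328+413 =3741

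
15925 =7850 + 8075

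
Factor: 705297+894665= 1599962 = 2^1*7^1*13^1*59^1*149^1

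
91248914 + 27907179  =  119156093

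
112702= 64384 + 48318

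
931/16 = 931/16 = 58.19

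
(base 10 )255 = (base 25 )a5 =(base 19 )D8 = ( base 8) 377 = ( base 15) 120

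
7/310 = 7/310 = 0.02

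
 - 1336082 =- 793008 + -543074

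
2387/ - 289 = -9  +  214/289 = -8.26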